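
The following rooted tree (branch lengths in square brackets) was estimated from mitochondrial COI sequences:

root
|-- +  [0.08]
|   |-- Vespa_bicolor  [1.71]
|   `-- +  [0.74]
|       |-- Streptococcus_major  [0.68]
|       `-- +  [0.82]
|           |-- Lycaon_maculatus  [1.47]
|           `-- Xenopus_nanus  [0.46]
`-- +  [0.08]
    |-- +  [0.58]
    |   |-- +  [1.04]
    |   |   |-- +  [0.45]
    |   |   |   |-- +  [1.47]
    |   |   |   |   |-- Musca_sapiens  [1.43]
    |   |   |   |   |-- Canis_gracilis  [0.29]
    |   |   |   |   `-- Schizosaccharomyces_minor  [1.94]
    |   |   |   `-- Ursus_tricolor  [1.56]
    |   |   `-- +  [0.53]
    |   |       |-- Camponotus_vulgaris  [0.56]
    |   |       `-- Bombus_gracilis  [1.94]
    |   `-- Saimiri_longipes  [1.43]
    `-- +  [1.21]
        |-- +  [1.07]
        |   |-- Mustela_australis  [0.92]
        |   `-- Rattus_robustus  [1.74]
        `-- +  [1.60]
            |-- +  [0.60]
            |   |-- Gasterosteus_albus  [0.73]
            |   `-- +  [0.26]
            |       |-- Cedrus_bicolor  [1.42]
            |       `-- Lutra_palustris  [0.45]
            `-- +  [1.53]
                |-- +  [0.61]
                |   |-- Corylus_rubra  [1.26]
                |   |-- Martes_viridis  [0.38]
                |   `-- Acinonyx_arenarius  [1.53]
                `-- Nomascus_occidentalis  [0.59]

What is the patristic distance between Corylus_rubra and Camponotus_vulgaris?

The path runs Corylus_rubra → … → MRCA → … → Camponotus_vulgaris; the MRCA is the node subtending (((((Musca_sapiens,Canis_gracilis,Schizosaccharomyces_minor),Ursus_tricolor),(Camponotus_vulgaris,Bombus_gracilis)),Saimiri_longipes),((Mustela_australis,Rattus_robustus),((Gasterosteus_albus,(Cedrus_bicolor,Lutra_palustris)),((Corylus_rubra,Martes_viridis,Acinonyx_arenarius),Nomascus_occidentalis)))).
Branch lengths along that path: 1.26 + 0.61 + 1.53 + 1.60 + 1.21 + 0.58 + 1.04 + 0.53 + 0.56 = 8.92.

8.92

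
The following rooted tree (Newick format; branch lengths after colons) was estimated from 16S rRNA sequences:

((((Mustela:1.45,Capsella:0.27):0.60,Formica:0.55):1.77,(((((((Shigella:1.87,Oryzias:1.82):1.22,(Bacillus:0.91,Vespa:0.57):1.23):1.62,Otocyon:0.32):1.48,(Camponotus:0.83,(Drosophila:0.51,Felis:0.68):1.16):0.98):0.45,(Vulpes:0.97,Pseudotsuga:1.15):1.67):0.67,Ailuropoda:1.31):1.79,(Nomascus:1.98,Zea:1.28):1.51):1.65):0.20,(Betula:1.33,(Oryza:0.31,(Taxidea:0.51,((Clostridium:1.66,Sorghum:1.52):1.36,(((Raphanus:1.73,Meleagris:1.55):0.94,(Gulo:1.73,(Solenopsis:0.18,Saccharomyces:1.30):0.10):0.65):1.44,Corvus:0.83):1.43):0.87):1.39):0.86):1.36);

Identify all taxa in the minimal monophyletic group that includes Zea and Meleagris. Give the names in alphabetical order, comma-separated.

Ailuropoda, Bacillus, Betula, Camponotus, Capsella, Clostridium, Corvus, Drosophila, Felis, Formica, Gulo, Meleagris, Mustela, Nomascus, Oryza, Oryzias, Otocyon, Pseudotsuga, Raphanus, Saccharomyces, Shigella, Solenopsis, Sorghum, Taxidea, Vespa, Vulpes, Zea

Tracing Zea: it sits inside (Nomascus,Zea).
Tracing Meleagris: it sits inside (Raphanus,Meleagris).
The smallest clade enclosing both is the whole tree (their MRCA is the root), so the answer is all 27 tips in alphabetical order.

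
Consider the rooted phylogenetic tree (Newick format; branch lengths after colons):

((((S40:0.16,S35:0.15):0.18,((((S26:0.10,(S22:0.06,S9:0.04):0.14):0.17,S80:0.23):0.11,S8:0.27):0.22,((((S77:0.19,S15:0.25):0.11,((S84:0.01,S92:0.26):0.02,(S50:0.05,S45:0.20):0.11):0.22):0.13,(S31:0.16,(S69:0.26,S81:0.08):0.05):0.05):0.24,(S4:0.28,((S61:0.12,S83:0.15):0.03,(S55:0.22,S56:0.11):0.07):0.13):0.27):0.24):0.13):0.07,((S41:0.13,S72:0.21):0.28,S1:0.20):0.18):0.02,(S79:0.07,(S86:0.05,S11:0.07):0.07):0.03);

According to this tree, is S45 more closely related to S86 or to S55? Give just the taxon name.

The MRCA of S45 and S55 subtends ((((S77,S15),((S84,S92),(S50,S45))),(S31,(S69,S81))),(S4,((S61,S83),(S55,S56)))) (14 taxa).
The MRCA of S45 and S86 is the root, subtending the entire tree (27 taxa).
The first is nested inside the second, so S45 shares a more recent common ancestor with S55.

S55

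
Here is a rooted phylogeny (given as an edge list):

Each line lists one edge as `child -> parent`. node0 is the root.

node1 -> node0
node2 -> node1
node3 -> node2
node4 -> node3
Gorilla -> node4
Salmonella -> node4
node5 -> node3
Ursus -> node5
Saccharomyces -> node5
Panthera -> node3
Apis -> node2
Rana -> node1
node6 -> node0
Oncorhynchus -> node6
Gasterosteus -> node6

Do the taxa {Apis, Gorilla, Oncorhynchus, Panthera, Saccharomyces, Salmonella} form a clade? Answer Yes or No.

No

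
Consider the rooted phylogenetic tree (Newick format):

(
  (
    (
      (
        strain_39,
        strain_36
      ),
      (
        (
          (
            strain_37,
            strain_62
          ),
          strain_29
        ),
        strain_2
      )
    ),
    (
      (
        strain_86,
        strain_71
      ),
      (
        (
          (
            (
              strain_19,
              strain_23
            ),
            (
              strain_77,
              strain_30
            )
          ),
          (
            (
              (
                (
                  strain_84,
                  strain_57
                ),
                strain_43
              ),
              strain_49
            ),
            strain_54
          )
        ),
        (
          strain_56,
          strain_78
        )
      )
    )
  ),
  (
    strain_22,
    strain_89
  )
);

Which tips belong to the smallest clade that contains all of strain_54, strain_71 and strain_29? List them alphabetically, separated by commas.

Tracing strain_54: it sits inside ((((strain_84,strain_57),strain_43),strain_49),strain_54).
Tracing strain_71: it sits inside (strain_86,strain_71).
Tracing strain_29: it sits inside ((strain_37,strain_62),strain_29).
The smallest clade enclosing all 3 is (((strain_39,strain_36),(((strain_37,strain_62),strain_29),strain_2)),((strain_86,strain_71),((((strain_19,strain_23),(strain_77,strain_30)),((((strain_84,strain_57),strain_43),strain_49),strain_54)),(strain_56,strain_78)))); the answer is its 19 terminal taxa in alphabetical order.

strain_19, strain_2, strain_23, strain_29, strain_30, strain_36, strain_37, strain_39, strain_43, strain_49, strain_54, strain_56, strain_57, strain_62, strain_71, strain_77, strain_78, strain_84, strain_86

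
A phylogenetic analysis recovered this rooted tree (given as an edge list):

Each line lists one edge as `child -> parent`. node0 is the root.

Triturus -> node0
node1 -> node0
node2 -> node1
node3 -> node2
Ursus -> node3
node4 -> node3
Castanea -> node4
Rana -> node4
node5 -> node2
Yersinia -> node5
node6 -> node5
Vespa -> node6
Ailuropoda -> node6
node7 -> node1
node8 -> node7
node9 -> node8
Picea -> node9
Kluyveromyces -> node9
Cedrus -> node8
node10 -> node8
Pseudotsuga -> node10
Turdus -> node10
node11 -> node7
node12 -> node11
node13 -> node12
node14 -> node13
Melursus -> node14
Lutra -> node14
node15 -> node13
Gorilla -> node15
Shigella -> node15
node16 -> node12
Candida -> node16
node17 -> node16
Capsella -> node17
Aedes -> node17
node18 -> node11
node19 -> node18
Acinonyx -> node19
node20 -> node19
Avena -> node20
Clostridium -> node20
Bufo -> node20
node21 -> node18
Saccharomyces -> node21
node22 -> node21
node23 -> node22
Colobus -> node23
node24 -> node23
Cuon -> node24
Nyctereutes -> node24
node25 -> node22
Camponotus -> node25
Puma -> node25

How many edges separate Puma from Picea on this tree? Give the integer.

The MRCA of Puma and Picea is the node subtending (((Picea,Kluyveromyces),Cedrus,(Pseudotsuga,Turdus)),((((Melursus,Lutra),(Gorilla,Shigella)),(Candida,(Capsella,Aedes))),((Acinonyx,(Avena,Clostridium,Bufo)),(Saccharomyces,((Colobus,(Cuon,Nyctereutes)),(Camponotus,Puma)))))).
From Puma up to that node: 6 branches. From Picea up to the same node: 3 branches. Total: 6 + 3 = 9.

9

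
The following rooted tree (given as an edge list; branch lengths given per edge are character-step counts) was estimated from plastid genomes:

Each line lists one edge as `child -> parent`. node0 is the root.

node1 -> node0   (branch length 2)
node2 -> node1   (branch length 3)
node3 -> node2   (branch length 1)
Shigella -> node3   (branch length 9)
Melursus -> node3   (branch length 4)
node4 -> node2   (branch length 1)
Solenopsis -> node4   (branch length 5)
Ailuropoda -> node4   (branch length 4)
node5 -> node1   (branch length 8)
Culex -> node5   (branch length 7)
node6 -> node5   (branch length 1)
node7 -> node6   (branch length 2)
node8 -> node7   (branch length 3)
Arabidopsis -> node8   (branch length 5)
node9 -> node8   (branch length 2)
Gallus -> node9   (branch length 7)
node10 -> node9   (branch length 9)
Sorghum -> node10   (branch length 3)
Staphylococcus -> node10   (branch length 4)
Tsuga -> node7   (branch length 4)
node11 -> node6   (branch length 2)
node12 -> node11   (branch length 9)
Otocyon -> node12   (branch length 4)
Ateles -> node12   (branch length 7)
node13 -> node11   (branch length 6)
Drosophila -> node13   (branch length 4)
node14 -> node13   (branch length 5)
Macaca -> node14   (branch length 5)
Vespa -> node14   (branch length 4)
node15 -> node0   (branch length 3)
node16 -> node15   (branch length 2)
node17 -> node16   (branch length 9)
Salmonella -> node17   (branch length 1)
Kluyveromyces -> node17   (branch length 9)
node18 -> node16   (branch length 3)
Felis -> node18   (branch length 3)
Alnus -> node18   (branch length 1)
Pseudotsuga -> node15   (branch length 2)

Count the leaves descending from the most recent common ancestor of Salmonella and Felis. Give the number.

4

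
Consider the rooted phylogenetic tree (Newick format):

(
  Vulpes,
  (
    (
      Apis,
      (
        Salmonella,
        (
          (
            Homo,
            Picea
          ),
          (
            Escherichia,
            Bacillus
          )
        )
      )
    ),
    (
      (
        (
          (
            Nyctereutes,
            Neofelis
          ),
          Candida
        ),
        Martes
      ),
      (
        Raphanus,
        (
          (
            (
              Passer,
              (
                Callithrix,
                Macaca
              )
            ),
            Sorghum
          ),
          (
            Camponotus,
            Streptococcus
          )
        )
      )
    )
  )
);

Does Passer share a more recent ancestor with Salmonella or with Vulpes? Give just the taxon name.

The MRCA of Passer and Salmonella subtends ((Apis,(Salmonella,((Homo,Picea),(Escherichia,Bacillus)))),((((Nyctereutes,Neofelis),Candida),Martes),(Raphanus,(((Passer,(Callithrix,Macaca)),Sorghum),(Camponotus,Streptococcus))))) (17 taxa).
The MRCA of Passer and Vulpes is the root, subtending the entire tree (18 taxa).
The first is nested inside the second, so Passer shares a more recent common ancestor with Salmonella.

Salmonella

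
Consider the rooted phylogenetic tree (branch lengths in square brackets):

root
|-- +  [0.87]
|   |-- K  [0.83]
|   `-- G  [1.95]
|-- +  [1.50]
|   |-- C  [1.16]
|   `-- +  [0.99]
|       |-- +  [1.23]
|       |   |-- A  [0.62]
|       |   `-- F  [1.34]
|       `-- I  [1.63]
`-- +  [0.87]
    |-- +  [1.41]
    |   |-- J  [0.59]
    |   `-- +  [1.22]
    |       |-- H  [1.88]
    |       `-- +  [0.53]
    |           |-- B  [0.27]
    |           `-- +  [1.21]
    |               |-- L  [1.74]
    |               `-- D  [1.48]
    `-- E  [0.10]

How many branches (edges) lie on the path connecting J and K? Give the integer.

5

The MRCA of J and K is the root of the tree.
From J up to that node: 3 branches. From K up to the same node: 2 branches. Total: 3 + 2 = 5.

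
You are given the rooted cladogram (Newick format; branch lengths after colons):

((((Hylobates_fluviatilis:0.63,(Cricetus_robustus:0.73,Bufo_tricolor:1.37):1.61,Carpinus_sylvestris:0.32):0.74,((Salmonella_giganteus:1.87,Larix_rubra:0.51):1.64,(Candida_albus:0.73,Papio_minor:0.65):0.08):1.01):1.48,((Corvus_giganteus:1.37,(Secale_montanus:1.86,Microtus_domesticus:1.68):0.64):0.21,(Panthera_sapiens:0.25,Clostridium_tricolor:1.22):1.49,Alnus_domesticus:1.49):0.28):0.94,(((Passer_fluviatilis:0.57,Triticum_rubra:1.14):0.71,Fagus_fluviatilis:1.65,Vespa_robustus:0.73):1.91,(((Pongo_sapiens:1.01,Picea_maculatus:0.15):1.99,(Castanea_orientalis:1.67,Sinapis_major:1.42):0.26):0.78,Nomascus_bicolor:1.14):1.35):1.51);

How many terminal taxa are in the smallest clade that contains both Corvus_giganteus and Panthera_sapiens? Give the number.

The MRCA of Corvus_giganteus and Panthera_sapiens is the node subtending ((Corvus_giganteus,(Secale_montanus,Microtus_domesticus)),(Panthera_sapiens,Clostridium_tricolor),Alnus_domesticus).
That clade contains 6 terminal taxa: Alnus_domesticus, Clostridium_tricolor, Corvus_giganteus, Microtus_domesticus, Panthera_sapiens, Secale_montanus.

6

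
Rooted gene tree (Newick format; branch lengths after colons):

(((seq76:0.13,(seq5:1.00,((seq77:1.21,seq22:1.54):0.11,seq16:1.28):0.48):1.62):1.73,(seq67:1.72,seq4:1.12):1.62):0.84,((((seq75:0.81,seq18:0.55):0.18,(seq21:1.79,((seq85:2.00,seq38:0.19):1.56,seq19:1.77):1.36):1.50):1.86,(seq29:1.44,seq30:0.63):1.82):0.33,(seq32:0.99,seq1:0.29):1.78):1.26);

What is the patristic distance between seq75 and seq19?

5.62

The path runs seq75 → … → MRCA → … → seq19; the MRCA is the node subtending ((seq75,seq18),(seq21,((seq85,seq38),seq19))).
Branch lengths along that path: 0.81 + 0.18 + 1.50 + 1.36 + 1.77 = 5.62.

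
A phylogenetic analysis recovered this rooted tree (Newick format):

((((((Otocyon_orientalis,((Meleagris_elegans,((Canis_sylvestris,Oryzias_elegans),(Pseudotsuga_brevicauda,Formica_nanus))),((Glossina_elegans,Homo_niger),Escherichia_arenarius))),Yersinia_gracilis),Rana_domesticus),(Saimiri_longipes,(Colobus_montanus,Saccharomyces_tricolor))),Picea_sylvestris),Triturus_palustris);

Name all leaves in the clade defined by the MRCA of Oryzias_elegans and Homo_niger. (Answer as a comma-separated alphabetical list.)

Canis_sylvestris, Escherichia_arenarius, Formica_nanus, Glossina_elegans, Homo_niger, Meleagris_elegans, Oryzias_elegans, Pseudotsuga_brevicauda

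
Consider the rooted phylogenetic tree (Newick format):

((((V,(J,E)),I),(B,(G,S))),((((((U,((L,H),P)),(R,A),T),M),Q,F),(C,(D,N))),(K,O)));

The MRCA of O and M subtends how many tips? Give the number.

15

The MRCA of O and M is the node subtending ((((((U,((L,H),P)),(R,A),T),M),Q,F),(C,(D,N))),(K,O)).
That clade contains 15 terminal taxa: A, C, D, F, H, K, L, M, N, O, P, Q, R, T, U.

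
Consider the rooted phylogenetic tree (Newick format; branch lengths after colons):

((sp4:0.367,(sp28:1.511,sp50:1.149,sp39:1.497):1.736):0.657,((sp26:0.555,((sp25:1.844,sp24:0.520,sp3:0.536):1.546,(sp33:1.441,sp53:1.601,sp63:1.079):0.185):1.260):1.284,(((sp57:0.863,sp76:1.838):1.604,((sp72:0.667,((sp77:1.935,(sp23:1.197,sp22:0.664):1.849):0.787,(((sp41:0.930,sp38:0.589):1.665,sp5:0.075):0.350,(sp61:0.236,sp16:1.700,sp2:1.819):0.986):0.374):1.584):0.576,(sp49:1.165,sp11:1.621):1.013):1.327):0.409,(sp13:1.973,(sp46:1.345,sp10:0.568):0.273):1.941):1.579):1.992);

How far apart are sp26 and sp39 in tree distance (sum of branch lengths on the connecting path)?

The path runs sp26 → … → MRCA → … → sp39; the MRCA is the root of the tree.
Branch lengths along that path: 0.555 + 1.284 + 1.992 + 0.657 + 1.736 + 1.497 = 7.721.

7.721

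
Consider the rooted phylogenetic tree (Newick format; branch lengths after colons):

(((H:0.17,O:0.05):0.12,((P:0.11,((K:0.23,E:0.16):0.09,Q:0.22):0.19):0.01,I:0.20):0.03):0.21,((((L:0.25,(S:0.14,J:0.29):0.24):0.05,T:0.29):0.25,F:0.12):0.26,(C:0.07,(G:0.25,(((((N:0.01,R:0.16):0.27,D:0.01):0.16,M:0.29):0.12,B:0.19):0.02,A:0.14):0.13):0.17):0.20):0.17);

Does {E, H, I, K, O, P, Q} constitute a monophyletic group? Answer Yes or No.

The most recent common ancestor of these taxa subtends ((H,O),((P,((K,E),Q)),I)).
That clade has exactly 7 tips — every listed taxon and nothing else — so the group is monophyletic.

Yes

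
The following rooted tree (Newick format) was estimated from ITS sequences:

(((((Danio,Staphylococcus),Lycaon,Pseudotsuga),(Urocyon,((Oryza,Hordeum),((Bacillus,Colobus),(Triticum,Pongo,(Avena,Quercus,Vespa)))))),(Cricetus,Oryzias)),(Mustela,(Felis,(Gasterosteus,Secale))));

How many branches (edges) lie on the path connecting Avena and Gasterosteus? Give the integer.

The MRCA of Avena and Gasterosteus is the root of the tree.
From Avena up to that node: 8 branches. From Gasterosteus up to the same node: 4 branches. Total: 8 + 4 = 12.

12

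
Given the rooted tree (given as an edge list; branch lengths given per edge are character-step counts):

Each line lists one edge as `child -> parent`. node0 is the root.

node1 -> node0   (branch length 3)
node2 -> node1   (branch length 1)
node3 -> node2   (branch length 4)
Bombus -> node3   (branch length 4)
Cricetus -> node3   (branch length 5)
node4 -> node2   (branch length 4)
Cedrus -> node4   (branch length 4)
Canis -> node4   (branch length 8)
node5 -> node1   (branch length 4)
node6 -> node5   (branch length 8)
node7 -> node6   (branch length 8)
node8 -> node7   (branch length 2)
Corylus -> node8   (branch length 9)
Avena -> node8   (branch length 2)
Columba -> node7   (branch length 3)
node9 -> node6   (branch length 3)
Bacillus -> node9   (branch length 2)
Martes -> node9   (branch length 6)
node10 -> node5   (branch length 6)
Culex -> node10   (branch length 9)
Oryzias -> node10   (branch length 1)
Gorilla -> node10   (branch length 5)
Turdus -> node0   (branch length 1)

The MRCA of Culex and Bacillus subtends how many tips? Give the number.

8

The MRCA of Culex and Bacillus is the node subtending ((((Corylus,Avena),Columba),(Bacillus,Martes)),(Culex,Oryzias,Gorilla)).
That clade contains 8 terminal taxa: Avena, Bacillus, Columba, Corylus, Culex, Gorilla, Martes, Oryzias.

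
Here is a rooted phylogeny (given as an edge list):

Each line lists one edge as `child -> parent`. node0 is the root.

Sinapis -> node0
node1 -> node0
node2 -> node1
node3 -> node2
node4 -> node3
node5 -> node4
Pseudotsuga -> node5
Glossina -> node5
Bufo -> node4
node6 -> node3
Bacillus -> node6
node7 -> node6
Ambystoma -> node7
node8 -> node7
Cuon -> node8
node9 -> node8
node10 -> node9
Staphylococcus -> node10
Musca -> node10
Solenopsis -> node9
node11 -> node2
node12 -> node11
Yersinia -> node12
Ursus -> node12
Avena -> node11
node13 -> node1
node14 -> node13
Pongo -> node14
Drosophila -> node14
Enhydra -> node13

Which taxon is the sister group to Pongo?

Pongo attaches to the tree at the node subtending (Pongo,Drosophila).
The other lineage descending from that same node — the sister group — is the single tip Drosophila.

Drosophila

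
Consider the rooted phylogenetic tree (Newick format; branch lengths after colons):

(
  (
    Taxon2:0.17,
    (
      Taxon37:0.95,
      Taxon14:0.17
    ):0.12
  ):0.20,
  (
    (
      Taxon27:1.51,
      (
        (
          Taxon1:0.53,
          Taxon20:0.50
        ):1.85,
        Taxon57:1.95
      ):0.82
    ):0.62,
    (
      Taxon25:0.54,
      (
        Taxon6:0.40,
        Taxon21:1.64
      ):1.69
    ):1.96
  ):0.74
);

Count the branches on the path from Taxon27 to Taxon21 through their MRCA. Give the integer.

The MRCA of Taxon27 and Taxon21 is the node subtending ((Taxon27,((Taxon1,Taxon20),Taxon57)),(Taxon25,(Taxon6,Taxon21))).
From Taxon27 up to that node: 2 branches. From Taxon21 up to the same node: 3 branches. Total: 2 + 3 = 5.

5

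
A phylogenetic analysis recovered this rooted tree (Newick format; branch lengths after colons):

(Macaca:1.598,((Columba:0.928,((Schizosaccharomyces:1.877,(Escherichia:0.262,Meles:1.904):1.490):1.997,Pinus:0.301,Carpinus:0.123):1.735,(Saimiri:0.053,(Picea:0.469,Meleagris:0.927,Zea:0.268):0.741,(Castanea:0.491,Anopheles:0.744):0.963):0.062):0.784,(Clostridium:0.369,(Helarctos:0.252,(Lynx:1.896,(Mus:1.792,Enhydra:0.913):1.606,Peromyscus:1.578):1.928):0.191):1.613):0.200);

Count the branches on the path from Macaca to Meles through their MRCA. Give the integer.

7

The MRCA of Macaca and Meles is the root of the tree.
From Macaca up to that node: 1 branch. From Meles up to the same node: 6 branches. Total: 1 + 6 = 7.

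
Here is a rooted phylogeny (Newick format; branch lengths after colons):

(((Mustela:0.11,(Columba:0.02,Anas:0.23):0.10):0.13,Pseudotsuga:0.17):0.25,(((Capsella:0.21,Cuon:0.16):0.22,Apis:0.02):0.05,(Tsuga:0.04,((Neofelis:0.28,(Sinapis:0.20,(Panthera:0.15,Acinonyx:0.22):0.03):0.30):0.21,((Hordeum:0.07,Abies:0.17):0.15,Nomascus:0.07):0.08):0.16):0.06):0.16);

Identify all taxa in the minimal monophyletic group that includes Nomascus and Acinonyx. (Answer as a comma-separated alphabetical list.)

Tracing Nomascus: it sits inside ((Hordeum,Abies),Nomascus).
Tracing Acinonyx: it sits inside (Panthera,Acinonyx).
The smallest clade enclosing both is ((Neofelis,(Sinapis,(Panthera,Acinonyx))),((Hordeum,Abies),Nomascus)); the answer is its 7 terminal taxa in alphabetical order.

Abies, Acinonyx, Hordeum, Neofelis, Nomascus, Panthera, Sinapis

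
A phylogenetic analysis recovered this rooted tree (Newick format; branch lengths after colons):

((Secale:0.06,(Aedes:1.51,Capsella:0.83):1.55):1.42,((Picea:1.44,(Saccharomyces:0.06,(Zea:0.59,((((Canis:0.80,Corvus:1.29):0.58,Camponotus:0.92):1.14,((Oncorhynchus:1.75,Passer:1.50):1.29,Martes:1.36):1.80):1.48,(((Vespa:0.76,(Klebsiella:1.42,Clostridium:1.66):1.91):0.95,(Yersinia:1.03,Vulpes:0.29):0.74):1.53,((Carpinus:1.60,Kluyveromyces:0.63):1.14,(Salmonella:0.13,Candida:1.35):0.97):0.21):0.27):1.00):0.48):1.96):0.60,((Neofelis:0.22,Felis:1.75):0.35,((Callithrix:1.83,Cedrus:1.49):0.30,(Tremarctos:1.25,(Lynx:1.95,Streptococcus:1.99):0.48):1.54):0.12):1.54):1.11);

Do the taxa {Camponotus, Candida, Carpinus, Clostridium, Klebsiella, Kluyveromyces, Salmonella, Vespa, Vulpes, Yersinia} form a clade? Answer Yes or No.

The MRCA of the listed taxa subtends ((((Canis,Corvus),Camponotus),((Oncorhynchus,Passer),Martes)),(((Vespa,(Klebsiella,Clostridium)),(Yersinia,Vulpes)),((Carpinus,Kluyveromyces),(Salmonella,Candida)))).
That clade also contains Canis, Corvus, Martes, Oncorhynchus, Passer, which are not in the proposed group, so the group is not monophyletic.

No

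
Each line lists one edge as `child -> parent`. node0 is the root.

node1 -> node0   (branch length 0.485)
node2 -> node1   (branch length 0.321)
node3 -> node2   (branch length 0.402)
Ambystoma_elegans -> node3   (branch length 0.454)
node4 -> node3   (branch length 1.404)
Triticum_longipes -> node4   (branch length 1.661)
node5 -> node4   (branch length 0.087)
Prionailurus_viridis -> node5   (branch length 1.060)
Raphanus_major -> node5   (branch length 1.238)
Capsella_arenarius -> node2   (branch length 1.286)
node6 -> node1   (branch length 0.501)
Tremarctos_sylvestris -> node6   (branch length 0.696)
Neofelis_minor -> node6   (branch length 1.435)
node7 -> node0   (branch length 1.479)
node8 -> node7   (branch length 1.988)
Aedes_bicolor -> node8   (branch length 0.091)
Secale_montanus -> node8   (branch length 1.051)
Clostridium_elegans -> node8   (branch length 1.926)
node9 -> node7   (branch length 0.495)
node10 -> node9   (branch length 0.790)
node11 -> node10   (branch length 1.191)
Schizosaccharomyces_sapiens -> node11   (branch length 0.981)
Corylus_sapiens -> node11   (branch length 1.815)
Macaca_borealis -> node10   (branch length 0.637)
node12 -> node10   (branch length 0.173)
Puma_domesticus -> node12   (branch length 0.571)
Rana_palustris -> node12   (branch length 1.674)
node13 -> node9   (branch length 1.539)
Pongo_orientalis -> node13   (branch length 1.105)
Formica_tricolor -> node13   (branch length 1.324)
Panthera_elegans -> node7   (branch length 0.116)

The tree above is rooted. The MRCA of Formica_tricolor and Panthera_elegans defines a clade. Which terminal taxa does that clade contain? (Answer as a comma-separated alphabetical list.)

Tracing Formica_tricolor: it sits inside (Pongo_orientalis,Formica_tricolor).
Tracing Panthera_elegans: it sits inside ((Aedes_bicolor,Secale_montanus,Clostridium_elegans),(((Schizosaccharomyces_sapiens,Corylus_sapiens),Macaca_borealis,(Puma_domesticus,Rana_palustris)),(Pongo_orientalis,Formica_tricolor)),Panthera_elegans).
The smallest clade enclosing both is ((Aedes_bicolor,Secale_montanus,Clostridium_elegans),(((Schizosaccharomyces_sapiens,Corylus_sapiens),Macaca_borealis,(Puma_domesticus,Rana_palustris)),(Pongo_orientalis,Formica_tricolor)),Panthera_elegans); the answer is its 11 terminal taxa in alphabetical order.

Aedes_bicolor, Clostridium_elegans, Corylus_sapiens, Formica_tricolor, Macaca_borealis, Panthera_elegans, Pongo_orientalis, Puma_domesticus, Rana_palustris, Schizosaccharomyces_sapiens, Secale_montanus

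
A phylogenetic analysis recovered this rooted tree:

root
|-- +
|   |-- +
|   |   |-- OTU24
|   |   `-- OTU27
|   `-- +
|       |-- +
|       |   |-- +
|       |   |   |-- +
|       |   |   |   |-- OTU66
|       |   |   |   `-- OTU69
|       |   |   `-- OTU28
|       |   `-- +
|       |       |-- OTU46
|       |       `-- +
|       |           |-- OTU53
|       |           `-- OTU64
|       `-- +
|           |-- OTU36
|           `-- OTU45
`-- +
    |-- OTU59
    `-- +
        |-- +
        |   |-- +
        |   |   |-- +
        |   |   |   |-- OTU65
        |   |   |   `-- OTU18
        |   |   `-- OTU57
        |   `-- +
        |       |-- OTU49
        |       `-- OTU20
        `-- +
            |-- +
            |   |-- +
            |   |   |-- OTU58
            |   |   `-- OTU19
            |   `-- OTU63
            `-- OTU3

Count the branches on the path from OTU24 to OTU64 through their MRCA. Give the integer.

7

The MRCA of OTU24 and OTU64 is the node subtending ((OTU24,OTU27),((((OTU66,OTU69),OTU28),(OTU46,(OTU53,OTU64))),(OTU36,OTU45))).
From OTU24 up to that node: 2 branches. From OTU64 up to the same node: 5 branches. Total: 2 + 5 = 7.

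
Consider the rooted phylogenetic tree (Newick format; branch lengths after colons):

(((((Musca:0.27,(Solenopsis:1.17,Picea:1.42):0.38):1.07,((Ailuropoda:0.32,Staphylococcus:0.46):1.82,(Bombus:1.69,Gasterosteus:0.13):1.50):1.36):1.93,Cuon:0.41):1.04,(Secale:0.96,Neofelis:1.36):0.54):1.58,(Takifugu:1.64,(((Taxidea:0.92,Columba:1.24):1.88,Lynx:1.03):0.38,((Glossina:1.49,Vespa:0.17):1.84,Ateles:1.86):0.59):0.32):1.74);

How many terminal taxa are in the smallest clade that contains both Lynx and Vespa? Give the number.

6

The MRCA of Lynx and Vespa is the node subtending (((Taxidea,Columba),Lynx),((Glossina,Vespa),Ateles)).
That clade contains 6 terminal taxa: Ateles, Columba, Glossina, Lynx, Taxidea, Vespa.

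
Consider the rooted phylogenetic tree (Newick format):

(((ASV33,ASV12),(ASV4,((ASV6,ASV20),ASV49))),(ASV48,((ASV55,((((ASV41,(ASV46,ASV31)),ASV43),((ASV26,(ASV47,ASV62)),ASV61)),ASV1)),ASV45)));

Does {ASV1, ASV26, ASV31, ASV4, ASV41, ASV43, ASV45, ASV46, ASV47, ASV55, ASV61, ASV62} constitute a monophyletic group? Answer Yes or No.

The MRCA of the listed taxa is the root, so the smallest clade containing them is the whole tree.
That clade also contains ASV12, ASV20, ASV33, ASV48, ASV49, ASV6, which are not in the proposed group, so the group is not monophyletic.

No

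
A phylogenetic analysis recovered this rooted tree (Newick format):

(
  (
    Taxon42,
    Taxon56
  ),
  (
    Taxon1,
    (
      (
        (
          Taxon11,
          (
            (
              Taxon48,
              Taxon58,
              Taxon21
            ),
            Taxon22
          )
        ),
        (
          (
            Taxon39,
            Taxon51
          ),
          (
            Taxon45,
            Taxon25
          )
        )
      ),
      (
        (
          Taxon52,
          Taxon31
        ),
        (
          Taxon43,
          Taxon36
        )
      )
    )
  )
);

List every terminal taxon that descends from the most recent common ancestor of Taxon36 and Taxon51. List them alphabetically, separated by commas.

Taxon11, Taxon21, Taxon22, Taxon25, Taxon31, Taxon36, Taxon39, Taxon43, Taxon45, Taxon48, Taxon51, Taxon52, Taxon58

Tracing Taxon36: it sits inside (Taxon43,Taxon36).
Tracing Taxon51: it sits inside (Taxon39,Taxon51).
The smallest clade enclosing both is (((Taxon11,((Taxon48,Taxon58,Taxon21),Taxon22)),((Taxon39,Taxon51),(Taxon45,Taxon25))),((Taxon52,Taxon31),(Taxon43,Taxon36))); the answer is its 13 terminal taxa in alphabetical order.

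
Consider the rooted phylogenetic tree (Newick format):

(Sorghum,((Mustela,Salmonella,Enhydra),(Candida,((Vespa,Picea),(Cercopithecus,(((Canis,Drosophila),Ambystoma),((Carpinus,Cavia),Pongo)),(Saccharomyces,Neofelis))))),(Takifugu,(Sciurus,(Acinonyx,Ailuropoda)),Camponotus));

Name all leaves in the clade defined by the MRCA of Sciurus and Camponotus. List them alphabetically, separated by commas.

Tracing Sciurus: it sits inside (Sciurus,(Acinonyx,Ailuropoda)).
Tracing Camponotus: it sits inside (Takifugu,(Sciurus,(Acinonyx,Ailuropoda)),Camponotus).
The smallest clade enclosing both is (Takifugu,(Sciurus,(Acinonyx,Ailuropoda)),Camponotus); the answer is its 5 terminal taxa in alphabetical order.

Acinonyx, Ailuropoda, Camponotus, Sciurus, Takifugu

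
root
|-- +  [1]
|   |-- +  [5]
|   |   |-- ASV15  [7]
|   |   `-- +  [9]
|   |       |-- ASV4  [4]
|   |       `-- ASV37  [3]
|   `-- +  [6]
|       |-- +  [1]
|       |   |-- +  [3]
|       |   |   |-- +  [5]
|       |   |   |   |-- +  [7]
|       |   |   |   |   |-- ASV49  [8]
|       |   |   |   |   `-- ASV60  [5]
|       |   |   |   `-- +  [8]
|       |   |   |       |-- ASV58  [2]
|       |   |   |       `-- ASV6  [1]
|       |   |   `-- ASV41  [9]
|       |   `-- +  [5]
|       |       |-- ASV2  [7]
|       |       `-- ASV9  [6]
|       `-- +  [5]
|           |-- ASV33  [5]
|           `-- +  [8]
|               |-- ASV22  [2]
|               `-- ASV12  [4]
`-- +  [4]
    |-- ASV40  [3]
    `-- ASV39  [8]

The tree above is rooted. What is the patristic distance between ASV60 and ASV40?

35

The path runs ASV60 → … → MRCA → … → ASV40; the MRCA is the root of the tree.
Branch lengths along that path: 5 + 7 + 5 + 3 + 1 + 6 + 1 + 4 + 3 = 35.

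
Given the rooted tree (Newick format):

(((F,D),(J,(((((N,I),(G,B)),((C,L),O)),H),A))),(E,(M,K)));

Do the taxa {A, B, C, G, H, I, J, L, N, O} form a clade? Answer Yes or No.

Yes

The most recent common ancestor of these taxa subtends (J,(((((N,I),(G,B)),((C,L),O)),H),A)).
That clade has exactly 10 tips — every listed taxon and nothing else — so the group is monophyletic.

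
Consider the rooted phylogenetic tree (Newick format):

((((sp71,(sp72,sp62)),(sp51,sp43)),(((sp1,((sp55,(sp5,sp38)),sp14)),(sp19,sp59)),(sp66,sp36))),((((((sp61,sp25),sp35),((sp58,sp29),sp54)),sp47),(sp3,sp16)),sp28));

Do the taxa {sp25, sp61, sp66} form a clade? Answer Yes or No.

No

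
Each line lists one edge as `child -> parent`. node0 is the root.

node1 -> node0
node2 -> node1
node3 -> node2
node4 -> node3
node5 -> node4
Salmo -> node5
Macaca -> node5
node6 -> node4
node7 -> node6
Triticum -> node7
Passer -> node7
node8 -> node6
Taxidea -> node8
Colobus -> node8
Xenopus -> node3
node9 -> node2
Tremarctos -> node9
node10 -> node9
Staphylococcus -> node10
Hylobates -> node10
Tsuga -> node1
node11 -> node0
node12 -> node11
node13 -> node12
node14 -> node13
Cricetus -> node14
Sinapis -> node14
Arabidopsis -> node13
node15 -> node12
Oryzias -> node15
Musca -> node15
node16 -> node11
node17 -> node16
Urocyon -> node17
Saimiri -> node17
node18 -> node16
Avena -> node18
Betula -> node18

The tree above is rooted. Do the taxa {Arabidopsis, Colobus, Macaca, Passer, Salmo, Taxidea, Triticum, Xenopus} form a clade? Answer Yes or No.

No

The MRCA of the listed taxa is the root, so the smallest clade containing them is the whole tree.
That clade also contains Avena, Betula, Cricetus, Hylobates, Musca, Oryzias, Saimiri, Sinapis, Staphylococcus, Tremarctos, Tsuga, Urocyon, which are not in the proposed group, so the group is not monophyletic.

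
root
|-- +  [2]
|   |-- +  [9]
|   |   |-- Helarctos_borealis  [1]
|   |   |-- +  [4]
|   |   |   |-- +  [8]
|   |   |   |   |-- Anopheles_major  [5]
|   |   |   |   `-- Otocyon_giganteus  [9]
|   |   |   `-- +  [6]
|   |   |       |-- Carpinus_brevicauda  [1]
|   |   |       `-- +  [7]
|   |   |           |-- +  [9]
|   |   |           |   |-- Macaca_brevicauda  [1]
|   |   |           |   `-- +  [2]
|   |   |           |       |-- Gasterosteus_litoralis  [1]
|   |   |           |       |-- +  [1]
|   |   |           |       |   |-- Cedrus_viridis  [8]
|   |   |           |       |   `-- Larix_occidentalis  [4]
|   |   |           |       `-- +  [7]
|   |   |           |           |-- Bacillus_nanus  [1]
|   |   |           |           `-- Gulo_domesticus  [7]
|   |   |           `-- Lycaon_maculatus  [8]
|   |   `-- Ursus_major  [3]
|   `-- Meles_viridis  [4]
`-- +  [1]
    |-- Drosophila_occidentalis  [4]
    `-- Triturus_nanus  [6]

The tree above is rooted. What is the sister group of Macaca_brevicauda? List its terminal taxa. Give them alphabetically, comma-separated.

Macaca_brevicauda attaches to the tree at the node subtending (Macaca_brevicauda,(Gasterosteus_litoralis,(Cedrus_viridis,Larix_occidentalis),(Bacillus_nanus,Gulo_domesticus))).
The other lineage descending from that same node — the sister group — is (Gasterosteus_litoralis,(Cedrus_viridis,Larix_occidentalis),(Bacillus_nanus,Gulo_domesticus)); its 5 tips in alphabetical order are the answer.

Bacillus_nanus, Cedrus_viridis, Gasterosteus_litoralis, Gulo_domesticus, Larix_occidentalis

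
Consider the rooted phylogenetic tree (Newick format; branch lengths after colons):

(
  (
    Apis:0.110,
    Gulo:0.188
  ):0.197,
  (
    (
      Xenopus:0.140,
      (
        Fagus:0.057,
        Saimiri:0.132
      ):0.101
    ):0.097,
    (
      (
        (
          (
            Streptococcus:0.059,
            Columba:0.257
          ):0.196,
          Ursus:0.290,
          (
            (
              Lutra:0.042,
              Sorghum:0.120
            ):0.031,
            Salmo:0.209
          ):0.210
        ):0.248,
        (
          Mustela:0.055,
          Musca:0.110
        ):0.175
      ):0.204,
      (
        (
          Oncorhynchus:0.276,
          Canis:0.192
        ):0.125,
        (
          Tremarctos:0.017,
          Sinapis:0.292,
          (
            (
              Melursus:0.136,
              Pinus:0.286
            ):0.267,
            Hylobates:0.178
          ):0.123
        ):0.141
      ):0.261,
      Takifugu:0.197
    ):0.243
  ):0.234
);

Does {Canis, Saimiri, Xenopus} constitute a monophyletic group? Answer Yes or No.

No

The MRCA of the listed taxa subtends ((Xenopus,(Fagus,Saimiri)),((((Streptococcus,Columba),Ursus,((Lutra,Sorghum),Salmo)),(Mustela,Musca)),((Oncorhynchus,Canis),(Tremarctos,Sinapis,((Melursus,Pinus),Hylobates))),Takifugu)).
That clade also contains Columba, Fagus, Hylobates, Lutra, Melursus, Musca, Mustela, Oncorhynchus, Pinus, Salmo, Sinapis, Sorghum, Streptococcus, Takifugu, Tremarctos, Ursus, which are not in the proposed group, so the group is not monophyletic.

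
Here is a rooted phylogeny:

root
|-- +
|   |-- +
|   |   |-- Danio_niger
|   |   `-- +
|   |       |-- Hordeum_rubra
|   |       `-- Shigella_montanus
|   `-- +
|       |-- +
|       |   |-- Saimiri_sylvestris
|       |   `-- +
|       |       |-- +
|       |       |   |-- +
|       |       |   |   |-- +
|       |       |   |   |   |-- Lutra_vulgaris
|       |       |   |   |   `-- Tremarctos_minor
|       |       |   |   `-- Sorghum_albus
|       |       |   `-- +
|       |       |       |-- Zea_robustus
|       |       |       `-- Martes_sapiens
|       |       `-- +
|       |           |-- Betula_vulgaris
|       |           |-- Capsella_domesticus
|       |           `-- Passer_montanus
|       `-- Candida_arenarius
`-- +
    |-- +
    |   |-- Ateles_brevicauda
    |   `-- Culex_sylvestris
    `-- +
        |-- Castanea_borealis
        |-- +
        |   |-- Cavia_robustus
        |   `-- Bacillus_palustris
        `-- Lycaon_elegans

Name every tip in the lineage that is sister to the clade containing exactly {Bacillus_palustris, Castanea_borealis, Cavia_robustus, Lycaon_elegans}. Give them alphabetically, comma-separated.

Ateles_brevicauda, Culex_sylvestris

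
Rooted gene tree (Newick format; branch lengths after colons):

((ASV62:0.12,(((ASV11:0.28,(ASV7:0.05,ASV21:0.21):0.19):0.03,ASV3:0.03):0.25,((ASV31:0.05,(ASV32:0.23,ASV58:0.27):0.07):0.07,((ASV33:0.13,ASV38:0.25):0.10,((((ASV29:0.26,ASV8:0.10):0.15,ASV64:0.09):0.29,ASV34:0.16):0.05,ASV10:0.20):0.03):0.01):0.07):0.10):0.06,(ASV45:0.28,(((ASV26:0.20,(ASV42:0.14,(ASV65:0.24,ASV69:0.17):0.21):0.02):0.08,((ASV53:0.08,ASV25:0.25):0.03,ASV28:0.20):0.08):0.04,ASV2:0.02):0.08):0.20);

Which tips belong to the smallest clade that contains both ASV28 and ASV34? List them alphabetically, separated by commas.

Tracing ASV28: it sits inside ((ASV53,ASV25),ASV28).
Tracing ASV34: it sits inside (((ASV29,ASV8),ASV64),ASV34).
The smallest clade enclosing both is the whole tree (their MRCA is the root), so the answer is all 24 tips in alphabetical order.

ASV10, ASV11, ASV2, ASV21, ASV25, ASV26, ASV28, ASV29, ASV3, ASV31, ASV32, ASV33, ASV34, ASV38, ASV42, ASV45, ASV53, ASV58, ASV62, ASV64, ASV65, ASV69, ASV7, ASV8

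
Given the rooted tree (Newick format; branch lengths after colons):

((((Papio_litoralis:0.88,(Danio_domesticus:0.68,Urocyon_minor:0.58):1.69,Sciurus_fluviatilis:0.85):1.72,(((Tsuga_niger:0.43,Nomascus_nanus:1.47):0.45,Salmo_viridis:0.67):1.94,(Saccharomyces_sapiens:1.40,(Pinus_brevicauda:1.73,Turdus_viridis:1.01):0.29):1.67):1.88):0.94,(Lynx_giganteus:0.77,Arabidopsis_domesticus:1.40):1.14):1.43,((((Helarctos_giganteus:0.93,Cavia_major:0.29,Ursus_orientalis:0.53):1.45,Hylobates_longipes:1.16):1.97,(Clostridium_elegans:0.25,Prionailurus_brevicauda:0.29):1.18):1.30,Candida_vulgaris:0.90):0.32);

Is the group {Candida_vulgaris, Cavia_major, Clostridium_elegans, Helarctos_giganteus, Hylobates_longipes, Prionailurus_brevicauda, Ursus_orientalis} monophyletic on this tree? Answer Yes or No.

Yes

The most recent common ancestor of these taxa subtends ((((Helarctos_giganteus,Cavia_major,Ursus_orientalis),Hylobates_longipes),(Clostridium_elegans,Prionailurus_brevicauda)),Candida_vulgaris).
That clade has exactly 7 tips — every listed taxon and nothing else — so the group is monophyletic.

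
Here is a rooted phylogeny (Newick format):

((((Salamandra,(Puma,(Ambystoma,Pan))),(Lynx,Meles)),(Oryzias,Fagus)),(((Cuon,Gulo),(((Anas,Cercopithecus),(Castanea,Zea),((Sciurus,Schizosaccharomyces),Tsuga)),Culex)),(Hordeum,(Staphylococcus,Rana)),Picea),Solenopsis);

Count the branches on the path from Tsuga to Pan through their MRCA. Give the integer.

The MRCA of Tsuga and Pan is the root of the tree.
From Tsuga up to that node: 6 branches. From Pan up to the same node: 6 branches. Total: 6 + 6 = 12.

12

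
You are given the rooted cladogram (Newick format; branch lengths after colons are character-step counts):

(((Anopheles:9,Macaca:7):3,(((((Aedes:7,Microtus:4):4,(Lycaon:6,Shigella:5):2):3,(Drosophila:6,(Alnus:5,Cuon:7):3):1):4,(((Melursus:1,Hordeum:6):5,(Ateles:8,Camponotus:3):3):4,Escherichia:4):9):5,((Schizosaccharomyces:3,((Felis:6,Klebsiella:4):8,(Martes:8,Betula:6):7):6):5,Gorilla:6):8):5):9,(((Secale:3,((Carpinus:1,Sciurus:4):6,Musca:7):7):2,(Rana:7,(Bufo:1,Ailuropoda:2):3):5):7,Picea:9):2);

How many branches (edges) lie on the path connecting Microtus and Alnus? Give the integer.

6

The MRCA of Microtus and Alnus is the node subtending (((Aedes,Microtus),(Lycaon,Shigella)),(Drosophila,(Alnus,Cuon))).
From Microtus up to that node: 3 branches. From Alnus up to the same node: 3 branches. Total: 3 + 3 = 6.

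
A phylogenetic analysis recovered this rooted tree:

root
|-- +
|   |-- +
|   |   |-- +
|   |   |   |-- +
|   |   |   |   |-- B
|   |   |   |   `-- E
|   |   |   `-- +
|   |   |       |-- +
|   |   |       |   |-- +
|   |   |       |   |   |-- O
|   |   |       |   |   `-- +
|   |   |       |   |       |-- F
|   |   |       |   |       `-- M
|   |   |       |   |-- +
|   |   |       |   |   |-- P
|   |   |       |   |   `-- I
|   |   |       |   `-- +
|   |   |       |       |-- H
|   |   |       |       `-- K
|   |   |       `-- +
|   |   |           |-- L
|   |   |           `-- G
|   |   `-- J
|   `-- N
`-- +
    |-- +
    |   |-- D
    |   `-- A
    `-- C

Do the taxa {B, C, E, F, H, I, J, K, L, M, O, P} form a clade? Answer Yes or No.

No

The MRCA of the listed taxa is the root, so the smallest clade containing them is the whole tree.
That clade also contains A, D, G, N, which are not in the proposed group, so the group is not monophyletic.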